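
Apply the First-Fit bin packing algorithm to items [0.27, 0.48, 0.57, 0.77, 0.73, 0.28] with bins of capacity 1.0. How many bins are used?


Place items sequentially using First-Fit:
  Item 0.27 -> new Bin 1
  Item 0.48 -> Bin 1 (now 0.75)
  Item 0.57 -> new Bin 2
  Item 0.77 -> new Bin 3
  Item 0.73 -> new Bin 4
  Item 0.28 -> Bin 2 (now 0.85)
Total bins used = 4

4


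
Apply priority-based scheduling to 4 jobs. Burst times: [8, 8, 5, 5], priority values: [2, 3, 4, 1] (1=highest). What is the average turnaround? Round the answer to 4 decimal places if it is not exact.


Sort by priority (ascending = highest first):
Order: [(1, 5), (2, 8), (3, 8), (4, 5)]
Completion times:
  Priority 1, burst=5, C=5
  Priority 2, burst=8, C=13
  Priority 3, burst=8, C=21
  Priority 4, burst=5, C=26
Average turnaround = 65/4 = 16.25

16.25


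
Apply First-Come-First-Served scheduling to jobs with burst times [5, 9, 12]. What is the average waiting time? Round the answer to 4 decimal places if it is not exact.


FCFS order (as given): [5, 9, 12]
Waiting times:
  Job 1: wait = 0
  Job 2: wait = 5
  Job 3: wait = 14
Sum of waiting times = 19
Average waiting time = 19/3 = 6.3333

6.3333


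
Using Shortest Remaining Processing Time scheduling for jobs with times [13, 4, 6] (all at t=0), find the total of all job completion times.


Since all jobs arrive at t=0, SRPT equals SPT ordering.
SPT order: [4, 6, 13]
Completion times:
  Job 1: p=4, C=4
  Job 2: p=6, C=10
  Job 3: p=13, C=23
Total completion time = 4 + 10 + 23 = 37

37


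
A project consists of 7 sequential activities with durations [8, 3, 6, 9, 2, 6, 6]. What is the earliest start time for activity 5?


Activity 5 starts after activities 1 through 4 complete.
Predecessor durations: [8, 3, 6, 9]
ES = 8 + 3 + 6 + 9 = 26

26


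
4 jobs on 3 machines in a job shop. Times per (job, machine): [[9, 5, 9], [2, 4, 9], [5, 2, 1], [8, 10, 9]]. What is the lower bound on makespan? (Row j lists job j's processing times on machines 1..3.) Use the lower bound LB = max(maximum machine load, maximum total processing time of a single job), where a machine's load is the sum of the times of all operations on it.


Machine loads:
  Machine 1: 9 + 2 + 5 + 8 = 24
  Machine 2: 5 + 4 + 2 + 10 = 21
  Machine 3: 9 + 9 + 1 + 9 = 28
Max machine load = 28
Job totals:
  Job 1: 23
  Job 2: 15
  Job 3: 8
  Job 4: 27
Max job total = 27
Lower bound = max(28, 27) = 28

28


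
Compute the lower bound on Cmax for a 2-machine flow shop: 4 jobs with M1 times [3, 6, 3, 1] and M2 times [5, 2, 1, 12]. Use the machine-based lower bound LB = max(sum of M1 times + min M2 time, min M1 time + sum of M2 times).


LB1 = sum(M1 times) + min(M2 times) = 13 + 1 = 14
LB2 = min(M1 times) + sum(M2 times) = 1 + 20 = 21
Lower bound = max(LB1, LB2) = max(14, 21) = 21

21


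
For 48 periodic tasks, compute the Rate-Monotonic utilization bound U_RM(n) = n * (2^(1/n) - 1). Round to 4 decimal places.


Compute 2^(1/48) = 1.0145453349
Subtract 1: 1.0145453349 - 1 = 0.0145453349
Multiply by n: 48 * 0.0145453349 = 0.6981760752
Round to 4 dp: 0.6982

0.6982


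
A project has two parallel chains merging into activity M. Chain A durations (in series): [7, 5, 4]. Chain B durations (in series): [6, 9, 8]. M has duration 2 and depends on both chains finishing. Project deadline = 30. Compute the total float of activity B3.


Forward pass: ES(B3) = sum of predecessors on chain B = 15
EF = ES + duration = 15 + 8 = 23
Backward pass: LF(M) = deadline = 30; LS(M) = 30 - 2 = 28
LF(B3) = LS(M) - sum(successors on chain B) = 28 - 0 = 28
LS = LF - duration = 28 - 8 = 20
Total float = LS - ES = 20 - 15 = 5

5


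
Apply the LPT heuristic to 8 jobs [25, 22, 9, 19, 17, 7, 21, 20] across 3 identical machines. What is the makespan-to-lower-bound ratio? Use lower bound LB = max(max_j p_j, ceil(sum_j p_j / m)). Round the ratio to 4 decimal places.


LPT order: [25, 22, 21, 20, 19, 17, 9, 7]
Machine loads after assignment: [42, 50, 48]
LPT makespan = 50
Lower bound = max(max_job, ceil(total/3)) = max(25, 47) = 47
Ratio = 50 / 47 = 1.0638

1.0638


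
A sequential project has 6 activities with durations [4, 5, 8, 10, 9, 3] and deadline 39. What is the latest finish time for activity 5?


LF(activity 5) = deadline - sum of successor durations
Successors: activities 6 through 6 with durations [3]
Sum of successor durations = 3
LF = 39 - 3 = 36

36


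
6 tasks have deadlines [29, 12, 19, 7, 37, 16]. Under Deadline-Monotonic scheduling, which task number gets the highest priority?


Sort tasks by relative deadline (ascending):
  Task 4: deadline = 7
  Task 2: deadline = 12
  Task 6: deadline = 16
  Task 3: deadline = 19
  Task 1: deadline = 29
  Task 5: deadline = 37
Priority order (highest first): [4, 2, 6, 3, 1, 5]
Highest priority task = 4

4


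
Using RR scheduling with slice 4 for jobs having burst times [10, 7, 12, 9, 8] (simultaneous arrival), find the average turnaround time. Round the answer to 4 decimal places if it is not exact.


Time quantum = 4
Execution trace:
  J1 runs 4 units, time = 4
  J2 runs 4 units, time = 8
  J3 runs 4 units, time = 12
  J4 runs 4 units, time = 16
  J5 runs 4 units, time = 20
  J1 runs 4 units, time = 24
  J2 runs 3 units, time = 27
  J3 runs 4 units, time = 31
  J4 runs 4 units, time = 35
  J5 runs 4 units, time = 39
  J1 runs 2 units, time = 41
  J3 runs 4 units, time = 45
  J4 runs 1 units, time = 46
Finish times: [41, 27, 45, 46, 39]
Average turnaround = 198/5 = 39.6

39.6


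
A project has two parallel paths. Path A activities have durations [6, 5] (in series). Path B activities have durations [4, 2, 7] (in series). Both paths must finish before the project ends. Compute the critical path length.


Path A total = 6 + 5 = 11
Path B total = 4 + 2 + 7 = 13
Critical path = longest path = max(11, 13) = 13

13


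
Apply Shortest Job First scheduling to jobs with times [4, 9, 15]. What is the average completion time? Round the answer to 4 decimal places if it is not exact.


SJF order (ascending): [4, 9, 15]
Completion times:
  Job 1: burst=4, C=4
  Job 2: burst=9, C=13
  Job 3: burst=15, C=28
Average completion = 45/3 = 15.0

15.0


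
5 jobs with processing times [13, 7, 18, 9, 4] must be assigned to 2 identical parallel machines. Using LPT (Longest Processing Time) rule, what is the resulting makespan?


Sort jobs in decreasing order (LPT): [18, 13, 9, 7, 4]
Assign each job to the least loaded machine:
  Machine 1: jobs [18, 7], load = 25
  Machine 2: jobs [13, 9, 4], load = 26
Makespan = max load = 26

26


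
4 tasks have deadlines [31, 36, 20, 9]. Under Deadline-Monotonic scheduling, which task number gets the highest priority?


Sort tasks by relative deadline (ascending):
  Task 4: deadline = 9
  Task 3: deadline = 20
  Task 1: deadline = 31
  Task 2: deadline = 36
Priority order (highest first): [4, 3, 1, 2]
Highest priority task = 4

4


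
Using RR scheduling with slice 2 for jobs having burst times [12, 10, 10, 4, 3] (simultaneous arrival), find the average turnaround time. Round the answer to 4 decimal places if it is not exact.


Time quantum = 2
Execution trace:
  J1 runs 2 units, time = 2
  J2 runs 2 units, time = 4
  J3 runs 2 units, time = 6
  J4 runs 2 units, time = 8
  J5 runs 2 units, time = 10
  J1 runs 2 units, time = 12
  J2 runs 2 units, time = 14
  J3 runs 2 units, time = 16
  J4 runs 2 units, time = 18
  J5 runs 1 units, time = 19
  J1 runs 2 units, time = 21
  J2 runs 2 units, time = 23
  J3 runs 2 units, time = 25
  J1 runs 2 units, time = 27
  J2 runs 2 units, time = 29
  J3 runs 2 units, time = 31
  J1 runs 2 units, time = 33
  J2 runs 2 units, time = 35
  J3 runs 2 units, time = 37
  J1 runs 2 units, time = 39
Finish times: [39, 35, 37, 18, 19]
Average turnaround = 148/5 = 29.6

29.6


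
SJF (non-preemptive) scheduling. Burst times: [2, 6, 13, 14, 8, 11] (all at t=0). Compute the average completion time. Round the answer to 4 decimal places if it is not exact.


SJF order (ascending): [2, 6, 8, 11, 13, 14]
Completion times:
  Job 1: burst=2, C=2
  Job 2: burst=6, C=8
  Job 3: burst=8, C=16
  Job 4: burst=11, C=27
  Job 5: burst=13, C=40
  Job 6: burst=14, C=54
Average completion = 147/6 = 24.5

24.5


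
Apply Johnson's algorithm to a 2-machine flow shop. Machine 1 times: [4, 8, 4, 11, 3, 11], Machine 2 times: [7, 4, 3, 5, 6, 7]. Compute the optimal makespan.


Apply Johnson's rule:
  Group 1 (a <= b): [(5, 3, 6), (1, 4, 7)]
  Group 2 (a > b): [(6, 11, 7), (4, 11, 5), (2, 8, 4), (3, 4, 3)]
Optimal job order: [5, 1, 6, 4, 2, 3]
Schedule:
  Job 5: M1 done at 3, M2 done at 9
  Job 1: M1 done at 7, M2 done at 16
  Job 6: M1 done at 18, M2 done at 25
  Job 4: M1 done at 29, M2 done at 34
  Job 2: M1 done at 37, M2 done at 41
  Job 3: M1 done at 41, M2 done at 44
Makespan = 44

44


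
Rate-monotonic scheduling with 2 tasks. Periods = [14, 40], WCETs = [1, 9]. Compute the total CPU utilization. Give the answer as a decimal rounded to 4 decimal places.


Compute individual utilizations (exact fractions):
  Task 1: C/T = 1/14 (approx. 0.0714)
  Task 2: C/T = 9/40 (approx. 0.225)
Total utilization U = 1/14 + 9/40 = 83/280
Rounded to 4 decimal places: U = 0.2964
RM (Liu & Layland) bound for 2 tasks = 0.828427; compare with U = 83/280 (approx. 0.296429)
U <= bound, so schedulable by RM sufficient condition.

0.2964


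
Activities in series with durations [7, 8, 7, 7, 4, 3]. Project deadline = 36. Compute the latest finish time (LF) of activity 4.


LF(activity 4) = deadline - sum of successor durations
Successors: activities 5 through 6 with durations [4, 3]
Sum of successor durations = 7
LF = 36 - 7 = 29

29


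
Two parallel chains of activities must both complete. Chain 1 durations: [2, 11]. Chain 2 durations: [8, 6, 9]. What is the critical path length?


Path A total = 2 + 11 = 13
Path B total = 8 + 6 + 9 = 23
Critical path = longest path = max(13, 23) = 23

23


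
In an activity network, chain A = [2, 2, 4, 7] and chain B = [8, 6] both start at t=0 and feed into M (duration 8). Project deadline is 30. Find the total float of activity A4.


Forward pass: ES(A4) = sum of predecessors on chain A = 8
EF = ES + duration = 8 + 7 = 15
Backward pass: LF(M) = deadline = 30; LS(M) = 30 - 8 = 22
LF(A4) = LS(M) - sum(successors on chain A) = 22 - 0 = 22
LS = LF - duration = 22 - 7 = 15
Total float = LS - ES = 15 - 8 = 7

7


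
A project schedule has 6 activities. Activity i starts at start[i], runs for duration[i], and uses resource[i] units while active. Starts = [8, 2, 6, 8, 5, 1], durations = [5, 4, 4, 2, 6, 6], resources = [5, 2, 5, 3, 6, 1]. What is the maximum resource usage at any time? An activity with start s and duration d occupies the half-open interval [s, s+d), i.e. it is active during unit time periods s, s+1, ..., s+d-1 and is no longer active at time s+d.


Each activity i is active on [start_i, start_i + duration_i).
Compute total resource usage per time slot:
  t=0: active resources = [], total = 0
  t=1: active resources = [1], total = 1
  t=2: active resources = [2, 1], total = 3
  t=3: active resources = [2, 1], total = 3
  t=4: active resources = [2, 1], total = 3
  t=5: active resources = [2, 6, 1], total = 9
  t=6: active resources = [5, 6, 1], total = 12
  t=7: active resources = [5, 6], total = 11
  t=8: active resources = [5, 5, 3, 6], total = 19
  t=9: active resources = [5, 5, 3, 6], total = 19
  t=10: active resources = [5, 6], total = 11
  t=11: active resources = [5], total = 5
  t=12: active resources = [5], total = 5
Peak resource demand = 19

19


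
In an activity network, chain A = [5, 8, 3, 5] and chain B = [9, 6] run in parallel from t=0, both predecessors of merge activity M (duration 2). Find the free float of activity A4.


ES(A4) = sum of predecessors on chain A = 16
EF(A4) = ES + duration = 16 + 5 = 21
Successor of A4 is M. ES(M) = max(sum(A), sum(B)) = max(21, 15) = 21
Free float = ES(successor) - EF(current) = 21 - 21 = 0

0


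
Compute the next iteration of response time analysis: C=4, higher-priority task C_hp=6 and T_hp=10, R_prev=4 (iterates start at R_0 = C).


R_next = C + ceil(R_prev / T_hp) * C_hp
ceil(4 / 10) = ceil(0.4) = 1
Interference = 1 * 6 = 6
R_next = 4 + 6 = 10

10


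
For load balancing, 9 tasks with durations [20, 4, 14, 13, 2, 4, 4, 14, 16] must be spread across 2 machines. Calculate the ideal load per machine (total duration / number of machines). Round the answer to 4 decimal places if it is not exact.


Total processing time = 20 + 4 + 14 + 13 + 2 + 4 + 4 + 14 + 16 = 91
Number of machines = 2
Ideal balanced load = 91 / 2 = 45.5

45.5


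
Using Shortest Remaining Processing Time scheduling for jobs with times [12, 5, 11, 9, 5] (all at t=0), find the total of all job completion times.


Since all jobs arrive at t=0, SRPT equals SPT ordering.
SPT order: [5, 5, 9, 11, 12]
Completion times:
  Job 1: p=5, C=5
  Job 2: p=5, C=10
  Job 3: p=9, C=19
  Job 4: p=11, C=30
  Job 5: p=12, C=42
Total completion time = 5 + 10 + 19 + 30 + 42 = 106

106


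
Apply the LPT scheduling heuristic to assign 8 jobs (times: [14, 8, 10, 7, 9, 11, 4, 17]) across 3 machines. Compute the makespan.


Sort jobs in decreasing order (LPT): [17, 14, 11, 10, 9, 8, 7, 4]
Assign each job to the least loaded machine:
  Machine 1: jobs [17, 8], load = 25
  Machine 2: jobs [14, 9, 4], load = 27
  Machine 3: jobs [11, 10, 7], load = 28
Makespan = max load = 28

28


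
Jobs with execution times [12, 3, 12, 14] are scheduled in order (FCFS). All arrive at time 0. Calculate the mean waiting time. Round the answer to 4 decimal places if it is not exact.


FCFS order (as given): [12, 3, 12, 14]
Waiting times:
  Job 1: wait = 0
  Job 2: wait = 12
  Job 3: wait = 15
  Job 4: wait = 27
Sum of waiting times = 54
Average waiting time = 54/4 = 13.5

13.5


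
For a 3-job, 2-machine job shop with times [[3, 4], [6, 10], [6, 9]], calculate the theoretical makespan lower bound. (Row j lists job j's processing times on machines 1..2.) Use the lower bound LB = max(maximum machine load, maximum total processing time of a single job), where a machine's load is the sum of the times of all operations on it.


Machine loads:
  Machine 1: 3 + 6 + 6 = 15
  Machine 2: 4 + 10 + 9 = 23
Max machine load = 23
Job totals:
  Job 1: 7
  Job 2: 16
  Job 3: 15
Max job total = 16
Lower bound = max(23, 16) = 23

23


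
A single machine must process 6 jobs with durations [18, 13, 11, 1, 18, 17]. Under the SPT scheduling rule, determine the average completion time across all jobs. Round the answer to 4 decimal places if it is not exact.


Sort jobs by processing time (SPT order): [1, 11, 13, 17, 18, 18]
Compute completion times sequentially:
  Job 1: processing = 1, completes at 1
  Job 2: processing = 11, completes at 12
  Job 3: processing = 13, completes at 25
  Job 4: processing = 17, completes at 42
  Job 5: processing = 18, completes at 60
  Job 6: processing = 18, completes at 78
Sum of completion times = 218
Average completion time = 218/6 = 36.3333

36.3333


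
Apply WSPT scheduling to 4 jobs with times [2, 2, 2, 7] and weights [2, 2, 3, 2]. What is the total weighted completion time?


Compute p/w ratios and sort ascending (WSPT): [(2, 3), (2, 2), (2, 2), (7, 2)]
Compute weighted completion times:
  Job (p=2,w=3): C=2, w*C=3*2=6
  Job (p=2,w=2): C=4, w*C=2*4=8
  Job (p=2,w=2): C=6, w*C=2*6=12
  Job (p=7,w=2): C=13, w*C=2*13=26
Total weighted completion time = 52

52


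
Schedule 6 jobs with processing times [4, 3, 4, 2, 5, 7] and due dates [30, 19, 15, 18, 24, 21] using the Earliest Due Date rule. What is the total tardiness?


Sort by due date (EDD order): [(4, 15), (2, 18), (3, 19), (7, 21), (5, 24), (4, 30)]
Compute completion times and tardiness:
  Job 1: p=4, d=15, C=4, tardiness=max(0,4-15)=0
  Job 2: p=2, d=18, C=6, tardiness=max(0,6-18)=0
  Job 3: p=3, d=19, C=9, tardiness=max(0,9-19)=0
  Job 4: p=7, d=21, C=16, tardiness=max(0,16-21)=0
  Job 5: p=5, d=24, C=21, tardiness=max(0,21-24)=0
  Job 6: p=4, d=30, C=25, tardiness=max(0,25-30)=0
Total tardiness = 0

0


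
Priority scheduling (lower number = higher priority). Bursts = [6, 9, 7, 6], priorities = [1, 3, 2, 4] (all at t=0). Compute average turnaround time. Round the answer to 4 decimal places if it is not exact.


Sort by priority (ascending = highest first):
Order: [(1, 6), (2, 7), (3, 9), (4, 6)]
Completion times:
  Priority 1, burst=6, C=6
  Priority 2, burst=7, C=13
  Priority 3, burst=9, C=22
  Priority 4, burst=6, C=28
Average turnaround = 69/4 = 17.25

17.25


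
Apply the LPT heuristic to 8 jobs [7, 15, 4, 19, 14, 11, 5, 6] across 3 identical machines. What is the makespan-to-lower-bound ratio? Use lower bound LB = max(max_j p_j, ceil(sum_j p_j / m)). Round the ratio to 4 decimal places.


LPT order: [19, 15, 14, 11, 7, 6, 5, 4]
Machine loads after assignment: [29, 27, 25]
LPT makespan = 29
Lower bound = max(max_job, ceil(total/3)) = max(19, 27) = 27
Ratio = 29 / 27 = 1.0741

1.0741


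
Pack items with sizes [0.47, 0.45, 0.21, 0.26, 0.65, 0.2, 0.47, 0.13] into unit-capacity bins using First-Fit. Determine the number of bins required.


Place items sequentially using First-Fit:
  Item 0.47 -> new Bin 1
  Item 0.45 -> Bin 1 (now 0.92)
  Item 0.21 -> new Bin 2
  Item 0.26 -> Bin 2 (now 0.47)
  Item 0.65 -> new Bin 3
  Item 0.2 -> Bin 2 (now 0.67)
  Item 0.47 -> new Bin 4
  Item 0.13 -> Bin 2 (now 0.8)
Total bins used = 4

4


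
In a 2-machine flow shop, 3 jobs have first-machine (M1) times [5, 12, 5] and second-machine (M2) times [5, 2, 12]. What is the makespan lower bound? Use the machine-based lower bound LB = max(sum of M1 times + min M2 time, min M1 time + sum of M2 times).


LB1 = sum(M1 times) + min(M2 times) = 22 + 2 = 24
LB2 = min(M1 times) + sum(M2 times) = 5 + 19 = 24
Lower bound = max(LB1, LB2) = max(24, 24) = 24

24


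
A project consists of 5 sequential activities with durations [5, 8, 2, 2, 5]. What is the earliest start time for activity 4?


Activity 4 starts after activities 1 through 3 complete.
Predecessor durations: [5, 8, 2]
ES = 5 + 8 + 2 = 15

15


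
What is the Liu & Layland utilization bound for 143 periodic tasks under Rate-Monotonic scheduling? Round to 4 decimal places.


Compute 2^(1/143) = 1.0048589497
Subtract 1: 1.0048589497 - 1 = 0.0048589497
Multiply by n: 143 * 0.0048589497 = 0.6948298071
Round to 4 dp: 0.6948

0.6948


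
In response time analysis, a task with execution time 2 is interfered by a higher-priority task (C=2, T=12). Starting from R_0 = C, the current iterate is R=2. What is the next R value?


R_next = C + ceil(R_prev / T_hp) * C_hp
ceil(2 / 12) = ceil(0.1667) = 1
Interference = 1 * 2 = 2
R_next = 2 + 2 = 4

4


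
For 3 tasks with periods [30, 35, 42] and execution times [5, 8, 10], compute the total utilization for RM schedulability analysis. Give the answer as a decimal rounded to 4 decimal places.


Compute individual utilizations (exact fractions):
  Task 1: C/T = 5/30 = 1/6 (approx. 0.1667)
  Task 2: C/T = 8/35 (approx. 0.2286)
  Task 3: C/T = 10/42 = 5/21 (approx. 0.2381)
Total utilization U = 1/6 + 8/35 + 5/21 = 19/30
Rounded to 4 decimal places: U = 0.6333
RM (Liu & Layland) bound for 3 tasks = 0.779763; compare with U = 19/30 (approx. 0.633333)
U <= bound, so schedulable by RM sufficient condition.

0.6333


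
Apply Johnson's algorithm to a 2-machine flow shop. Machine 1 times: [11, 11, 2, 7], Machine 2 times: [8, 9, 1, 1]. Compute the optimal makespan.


Apply Johnson's rule:
  Group 1 (a <= b): []
  Group 2 (a > b): [(2, 11, 9), (1, 11, 8), (3, 2, 1), (4, 7, 1)]
Optimal job order: [2, 1, 3, 4]
Schedule:
  Job 2: M1 done at 11, M2 done at 20
  Job 1: M1 done at 22, M2 done at 30
  Job 3: M1 done at 24, M2 done at 31
  Job 4: M1 done at 31, M2 done at 32
Makespan = 32

32


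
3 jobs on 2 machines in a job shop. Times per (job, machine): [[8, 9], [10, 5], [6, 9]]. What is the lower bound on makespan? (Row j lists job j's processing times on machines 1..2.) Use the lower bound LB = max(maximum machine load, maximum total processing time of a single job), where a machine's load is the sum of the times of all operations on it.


Machine loads:
  Machine 1: 8 + 10 + 6 = 24
  Machine 2: 9 + 5 + 9 = 23
Max machine load = 24
Job totals:
  Job 1: 17
  Job 2: 15
  Job 3: 15
Max job total = 17
Lower bound = max(24, 17) = 24

24


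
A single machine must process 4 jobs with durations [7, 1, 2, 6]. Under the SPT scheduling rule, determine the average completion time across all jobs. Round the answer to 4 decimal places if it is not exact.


Sort jobs by processing time (SPT order): [1, 2, 6, 7]
Compute completion times sequentially:
  Job 1: processing = 1, completes at 1
  Job 2: processing = 2, completes at 3
  Job 3: processing = 6, completes at 9
  Job 4: processing = 7, completes at 16
Sum of completion times = 29
Average completion time = 29/4 = 7.25

7.25


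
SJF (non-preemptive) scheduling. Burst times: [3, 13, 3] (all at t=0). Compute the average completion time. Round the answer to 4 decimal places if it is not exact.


SJF order (ascending): [3, 3, 13]
Completion times:
  Job 1: burst=3, C=3
  Job 2: burst=3, C=6
  Job 3: burst=13, C=19
Average completion = 28/3 = 9.3333

9.3333


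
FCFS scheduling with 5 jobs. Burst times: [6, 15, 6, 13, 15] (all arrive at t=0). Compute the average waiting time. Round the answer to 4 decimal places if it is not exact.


FCFS order (as given): [6, 15, 6, 13, 15]
Waiting times:
  Job 1: wait = 0
  Job 2: wait = 6
  Job 3: wait = 21
  Job 4: wait = 27
  Job 5: wait = 40
Sum of waiting times = 94
Average waiting time = 94/5 = 18.8

18.8


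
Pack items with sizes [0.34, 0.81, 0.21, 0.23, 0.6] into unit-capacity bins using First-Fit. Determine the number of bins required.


Place items sequentially using First-Fit:
  Item 0.34 -> new Bin 1
  Item 0.81 -> new Bin 2
  Item 0.21 -> Bin 1 (now 0.55)
  Item 0.23 -> Bin 1 (now 0.78)
  Item 0.6 -> new Bin 3
Total bins used = 3

3


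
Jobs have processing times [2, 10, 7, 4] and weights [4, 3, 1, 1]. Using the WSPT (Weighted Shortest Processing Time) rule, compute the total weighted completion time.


Compute p/w ratios and sort ascending (WSPT): [(2, 4), (10, 3), (4, 1), (7, 1)]
Compute weighted completion times:
  Job (p=2,w=4): C=2, w*C=4*2=8
  Job (p=10,w=3): C=12, w*C=3*12=36
  Job (p=4,w=1): C=16, w*C=1*16=16
  Job (p=7,w=1): C=23, w*C=1*23=23
Total weighted completion time = 83

83


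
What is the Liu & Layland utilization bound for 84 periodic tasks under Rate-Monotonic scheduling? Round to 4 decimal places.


Compute 2^(1/84) = 1.0082858917
Subtract 1: 1.0082858917 - 1 = 0.0082858917
Multiply by n: 84 * 0.0082858917 = 0.6960149028
Round to 4 dp: 0.6960

0.6960


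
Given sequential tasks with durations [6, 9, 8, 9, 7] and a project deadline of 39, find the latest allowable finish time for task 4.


LF(activity 4) = deadline - sum of successor durations
Successors: activities 5 through 5 with durations [7]
Sum of successor durations = 7
LF = 39 - 7 = 32

32


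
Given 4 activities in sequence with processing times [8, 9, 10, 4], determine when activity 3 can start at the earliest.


Activity 3 starts after activities 1 through 2 complete.
Predecessor durations: [8, 9]
ES = 8 + 9 = 17

17


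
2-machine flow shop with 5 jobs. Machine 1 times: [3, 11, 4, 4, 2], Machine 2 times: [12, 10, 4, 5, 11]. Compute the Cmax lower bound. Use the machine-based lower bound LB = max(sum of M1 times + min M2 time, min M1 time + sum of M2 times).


LB1 = sum(M1 times) + min(M2 times) = 24 + 4 = 28
LB2 = min(M1 times) + sum(M2 times) = 2 + 42 = 44
Lower bound = max(LB1, LB2) = max(28, 44) = 44

44


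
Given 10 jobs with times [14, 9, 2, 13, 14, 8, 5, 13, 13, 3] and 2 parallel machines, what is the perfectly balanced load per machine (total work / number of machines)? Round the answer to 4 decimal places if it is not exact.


Total processing time = 14 + 9 + 2 + 13 + 14 + 8 + 5 + 13 + 13 + 3 = 94
Number of machines = 2
Ideal balanced load = 94 / 2 = 47.0

47.0


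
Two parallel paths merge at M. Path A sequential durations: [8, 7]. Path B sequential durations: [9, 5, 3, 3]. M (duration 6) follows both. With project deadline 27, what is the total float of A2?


Forward pass: ES(A2) = sum of predecessors on chain A = 8
EF = ES + duration = 8 + 7 = 15
Backward pass: LF(M) = deadline = 27; LS(M) = 27 - 6 = 21
LF(A2) = LS(M) - sum(successors on chain A) = 21 - 0 = 21
LS = LF - duration = 21 - 7 = 14
Total float = LS - ES = 14 - 8 = 6

6


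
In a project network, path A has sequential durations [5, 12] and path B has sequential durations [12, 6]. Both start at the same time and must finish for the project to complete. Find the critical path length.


Path A total = 5 + 12 = 17
Path B total = 12 + 6 = 18
Critical path = longest path = max(17, 18) = 18

18


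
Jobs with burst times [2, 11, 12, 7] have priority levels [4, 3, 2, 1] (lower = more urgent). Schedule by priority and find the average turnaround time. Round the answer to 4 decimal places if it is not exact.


Sort by priority (ascending = highest first):
Order: [(1, 7), (2, 12), (3, 11), (4, 2)]
Completion times:
  Priority 1, burst=7, C=7
  Priority 2, burst=12, C=19
  Priority 3, burst=11, C=30
  Priority 4, burst=2, C=32
Average turnaround = 88/4 = 22.0

22.0


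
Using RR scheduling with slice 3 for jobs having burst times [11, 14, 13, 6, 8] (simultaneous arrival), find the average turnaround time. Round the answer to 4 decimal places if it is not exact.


Time quantum = 3
Execution trace:
  J1 runs 3 units, time = 3
  J2 runs 3 units, time = 6
  J3 runs 3 units, time = 9
  J4 runs 3 units, time = 12
  J5 runs 3 units, time = 15
  J1 runs 3 units, time = 18
  J2 runs 3 units, time = 21
  J3 runs 3 units, time = 24
  J4 runs 3 units, time = 27
  J5 runs 3 units, time = 30
  J1 runs 3 units, time = 33
  J2 runs 3 units, time = 36
  J3 runs 3 units, time = 39
  J5 runs 2 units, time = 41
  J1 runs 2 units, time = 43
  J2 runs 3 units, time = 46
  J3 runs 3 units, time = 49
  J2 runs 2 units, time = 51
  J3 runs 1 units, time = 52
Finish times: [43, 51, 52, 27, 41]
Average turnaround = 214/5 = 42.8

42.8


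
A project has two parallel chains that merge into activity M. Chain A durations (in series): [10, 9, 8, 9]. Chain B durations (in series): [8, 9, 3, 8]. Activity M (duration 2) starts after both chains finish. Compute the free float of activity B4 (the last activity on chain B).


ES(B4) = sum of predecessors on chain B = 20
EF(B4) = ES + duration = 20 + 8 = 28
Successor of B4 is M. ES(M) = max(sum(A), sum(B)) = max(36, 28) = 36
Free float = ES(successor) - EF(current) = 36 - 28 = 8

8


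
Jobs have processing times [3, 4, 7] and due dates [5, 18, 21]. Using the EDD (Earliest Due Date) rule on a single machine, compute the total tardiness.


Sort by due date (EDD order): [(3, 5), (4, 18), (7, 21)]
Compute completion times and tardiness:
  Job 1: p=3, d=5, C=3, tardiness=max(0,3-5)=0
  Job 2: p=4, d=18, C=7, tardiness=max(0,7-18)=0
  Job 3: p=7, d=21, C=14, tardiness=max(0,14-21)=0
Total tardiness = 0

0


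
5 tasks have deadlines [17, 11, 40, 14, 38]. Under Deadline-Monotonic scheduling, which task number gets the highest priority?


Sort tasks by relative deadline (ascending):
  Task 2: deadline = 11
  Task 4: deadline = 14
  Task 1: deadline = 17
  Task 5: deadline = 38
  Task 3: deadline = 40
Priority order (highest first): [2, 4, 1, 5, 3]
Highest priority task = 2

2


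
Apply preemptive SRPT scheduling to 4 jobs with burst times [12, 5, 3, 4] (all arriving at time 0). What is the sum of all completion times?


Since all jobs arrive at t=0, SRPT equals SPT ordering.
SPT order: [3, 4, 5, 12]
Completion times:
  Job 1: p=3, C=3
  Job 2: p=4, C=7
  Job 3: p=5, C=12
  Job 4: p=12, C=24
Total completion time = 3 + 7 + 12 + 24 = 46

46


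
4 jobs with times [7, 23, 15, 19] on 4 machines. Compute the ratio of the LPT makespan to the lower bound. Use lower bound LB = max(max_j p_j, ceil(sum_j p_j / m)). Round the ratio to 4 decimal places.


LPT order: [23, 19, 15, 7]
Machine loads after assignment: [23, 19, 15, 7]
LPT makespan = 23
Lower bound = max(max_job, ceil(total/4)) = max(23, 16) = 23
Ratio = 23 / 23 = 1.0

1.0


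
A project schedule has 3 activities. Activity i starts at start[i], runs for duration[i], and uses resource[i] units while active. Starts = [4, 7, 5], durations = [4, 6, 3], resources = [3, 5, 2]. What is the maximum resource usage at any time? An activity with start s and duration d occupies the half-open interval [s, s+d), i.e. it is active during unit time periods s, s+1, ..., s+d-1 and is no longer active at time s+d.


Each activity i is active on [start_i, start_i + duration_i).
Compute total resource usage per time slot:
  t=0: active resources = [], total = 0
  t=1: active resources = [], total = 0
  t=2: active resources = [], total = 0
  t=3: active resources = [], total = 0
  t=4: active resources = [3], total = 3
  t=5: active resources = [3, 2], total = 5
  t=6: active resources = [3, 2], total = 5
  t=7: active resources = [3, 5, 2], total = 10
  t=8: active resources = [5], total = 5
  t=9: active resources = [5], total = 5
  t=10: active resources = [5], total = 5
  t=11: active resources = [5], total = 5
  t=12: active resources = [5], total = 5
Peak resource demand = 10

10


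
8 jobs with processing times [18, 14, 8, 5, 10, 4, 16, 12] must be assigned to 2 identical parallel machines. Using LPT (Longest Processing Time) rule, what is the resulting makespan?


Sort jobs in decreasing order (LPT): [18, 16, 14, 12, 10, 8, 5, 4]
Assign each job to the least loaded machine:
  Machine 1: jobs [18, 12, 10, 4], load = 44
  Machine 2: jobs [16, 14, 8, 5], load = 43
Makespan = max load = 44

44


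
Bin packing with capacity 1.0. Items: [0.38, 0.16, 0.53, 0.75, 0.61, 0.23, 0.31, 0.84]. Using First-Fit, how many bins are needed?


Place items sequentially using First-Fit:
  Item 0.38 -> new Bin 1
  Item 0.16 -> Bin 1 (now 0.54)
  Item 0.53 -> new Bin 2
  Item 0.75 -> new Bin 3
  Item 0.61 -> new Bin 4
  Item 0.23 -> Bin 1 (now 0.77)
  Item 0.31 -> Bin 2 (now 0.84)
  Item 0.84 -> new Bin 5
Total bins used = 5

5


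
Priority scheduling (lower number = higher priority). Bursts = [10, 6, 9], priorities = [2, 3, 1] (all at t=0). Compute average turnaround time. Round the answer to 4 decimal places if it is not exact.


Sort by priority (ascending = highest first):
Order: [(1, 9), (2, 10), (3, 6)]
Completion times:
  Priority 1, burst=9, C=9
  Priority 2, burst=10, C=19
  Priority 3, burst=6, C=25
Average turnaround = 53/3 = 17.6667

17.6667


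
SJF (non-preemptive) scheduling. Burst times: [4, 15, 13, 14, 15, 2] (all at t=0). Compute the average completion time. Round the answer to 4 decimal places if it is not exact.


SJF order (ascending): [2, 4, 13, 14, 15, 15]
Completion times:
  Job 1: burst=2, C=2
  Job 2: burst=4, C=6
  Job 3: burst=13, C=19
  Job 4: burst=14, C=33
  Job 5: burst=15, C=48
  Job 6: burst=15, C=63
Average completion = 171/6 = 28.5

28.5


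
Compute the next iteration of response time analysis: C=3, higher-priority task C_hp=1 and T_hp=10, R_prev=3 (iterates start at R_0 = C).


R_next = C + ceil(R_prev / T_hp) * C_hp
ceil(3 / 10) = ceil(0.3) = 1
Interference = 1 * 1 = 1
R_next = 3 + 1 = 4

4


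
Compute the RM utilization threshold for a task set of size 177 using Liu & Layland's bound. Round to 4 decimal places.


Compute 2^(1/177) = 1.0039237636
Subtract 1: 1.0039237636 - 1 = 0.0039237636
Multiply by n: 177 * 0.0039237636 = 0.6945061572
Round to 4 dp: 0.6945

0.6945


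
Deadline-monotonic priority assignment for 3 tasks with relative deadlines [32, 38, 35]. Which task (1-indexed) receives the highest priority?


Sort tasks by relative deadline (ascending):
  Task 1: deadline = 32
  Task 3: deadline = 35
  Task 2: deadline = 38
Priority order (highest first): [1, 3, 2]
Highest priority task = 1

1


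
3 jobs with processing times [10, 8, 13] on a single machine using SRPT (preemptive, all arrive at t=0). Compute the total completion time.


Since all jobs arrive at t=0, SRPT equals SPT ordering.
SPT order: [8, 10, 13]
Completion times:
  Job 1: p=8, C=8
  Job 2: p=10, C=18
  Job 3: p=13, C=31
Total completion time = 8 + 18 + 31 = 57

57


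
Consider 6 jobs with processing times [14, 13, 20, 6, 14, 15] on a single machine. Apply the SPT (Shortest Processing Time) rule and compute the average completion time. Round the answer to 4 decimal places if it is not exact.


Sort jobs by processing time (SPT order): [6, 13, 14, 14, 15, 20]
Compute completion times sequentially:
  Job 1: processing = 6, completes at 6
  Job 2: processing = 13, completes at 19
  Job 3: processing = 14, completes at 33
  Job 4: processing = 14, completes at 47
  Job 5: processing = 15, completes at 62
  Job 6: processing = 20, completes at 82
Sum of completion times = 249
Average completion time = 249/6 = 41.5

41.5


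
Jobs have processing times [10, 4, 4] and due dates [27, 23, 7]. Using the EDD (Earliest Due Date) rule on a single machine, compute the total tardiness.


Sort by due date (EDD order): [(4, 7), (4, 23), (10, 27)]
Compute completion times and tardiness:
  Job 1: p=4, d=7, C=4, tardiness=max(0,4-7)=0
  Job 2: p=4, d=23, C=8, tardiness=max(0,8-23)=0
  Job 3: p=10, d=27, C=18, tardiness=max(0,18-27)=0
Total tardiness = 0

0


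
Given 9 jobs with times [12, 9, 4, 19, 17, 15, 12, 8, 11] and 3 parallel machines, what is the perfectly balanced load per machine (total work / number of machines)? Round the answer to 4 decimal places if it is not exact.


Total processing time = 12 + 9 + 4 + 19 + 17 + 15 + 12 + 8 + 11 = 107
Number of machines = 3
Ideal balanced load = 107 / 3 = 35.6667

35.6667


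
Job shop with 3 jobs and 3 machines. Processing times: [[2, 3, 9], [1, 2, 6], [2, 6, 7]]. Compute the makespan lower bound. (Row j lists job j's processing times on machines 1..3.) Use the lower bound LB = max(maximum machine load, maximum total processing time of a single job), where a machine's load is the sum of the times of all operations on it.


Machine loads:
  Machine 1: 2 + 1 + 2 = 5
  Machine 2: 3 + 2 + 6 = 11
  Machine 3: 9 + 6 + 7 = 22
Max machine load = 22
Job totals:
  Job 1: 14
  Job 2: 9
  Job 3: 15
Max job total = 15
Lower bound = max(22, 15) = 22

22


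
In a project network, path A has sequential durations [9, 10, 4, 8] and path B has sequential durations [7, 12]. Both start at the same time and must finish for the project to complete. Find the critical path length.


Path A total = 9 + 10 + 4 + 8 = 31
Path B total = 7 + 12 = 19
Critical path = longest path = max(31, 19) = 31

31


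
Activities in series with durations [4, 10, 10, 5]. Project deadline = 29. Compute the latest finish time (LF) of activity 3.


LF(activity 3) = deadline - sum of successor durations
Successors: activities 4 through 4 with durations [5]
Sum of successor durations = 5
LF = 29 - 5 = 24

24


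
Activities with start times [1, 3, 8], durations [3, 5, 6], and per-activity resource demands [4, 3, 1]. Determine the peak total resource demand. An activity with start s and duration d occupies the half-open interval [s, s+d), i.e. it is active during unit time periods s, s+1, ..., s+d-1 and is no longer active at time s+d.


Each activity i is active on [start_i, start_i + duration_i).
Compute total resource usage per time slot:
  t=0: active resources = [], total = 0
  t=1: active resources = [4], total = 4
  t=2: active resources = [4], total = 4
  t=3: active resources = [4, 3], total = 7
  t=4: active resources = [3], total = 3
  t=5: active resources = [3], total = 3
  t=6: active resources = [3], total = 3
  t=7: active resources = [3], total = 3
  t=8: active resources = [1], total = 1
  t=9: active resources = [1], total = 1
  t=10: active resources = [1], total = 1
  t=11: active resources = [1], total = 1
  t=12: active resources = [1], total = 1
  t=13: active resources = [1], total = 1
Peak resource demand = 7

7


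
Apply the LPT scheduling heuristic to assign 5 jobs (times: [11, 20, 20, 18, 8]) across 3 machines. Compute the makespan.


Sort jobs in decreasing order (LPT): [20, 20, 18, 11, 8]
Assign each job to the least loaded machine:
  Machine 1: jobs [20, 8], load = 28
  Machine 2: jobs [20], load = 20
  Machine 3: jobs [18, 11], load = 29
Makespan = max load = 29

29


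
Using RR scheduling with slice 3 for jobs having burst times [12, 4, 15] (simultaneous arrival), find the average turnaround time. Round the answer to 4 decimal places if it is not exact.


Time quantum = 3
Execution trace:
  J1 runs 3 units, time = 3
  J2 runs 3 units, time = 6
  J3 runs 3 units, time = 9
  J1 runs 3 units, time = 12
  J2 runs 1 units, time = 13
  J3 runs 3 units, time = 16
  J1 runs 3 units, time = 19
  J3 runs 3 units, time = 22
  J1 runs 3 units, time = 25
  J3 runs 3 units, time = 28
  J3 runs 3 units, time = 31
Finish times: [25, 13, 31]
Average turnaround = 69/3 = 23.0

23.0


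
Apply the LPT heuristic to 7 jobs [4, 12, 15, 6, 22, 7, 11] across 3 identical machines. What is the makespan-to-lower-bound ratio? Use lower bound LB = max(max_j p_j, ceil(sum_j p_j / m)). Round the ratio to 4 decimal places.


LPT order: [22, 15, 12, 11, 7, 6, 4]
Machine loads after assignment: [28, 26, 23]
LPT makespan = 28
Lower bound = max(max_job, ceil(total/3)) = max(22, 26) = 26
Ratio = 28 / 26 = 1.0769

1.0769


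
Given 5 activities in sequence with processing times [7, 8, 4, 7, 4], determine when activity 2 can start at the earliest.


Activity 2 starts after activities 1 through 1 complete.
Predecessor durations: [7]
ES = 7 = 7

7


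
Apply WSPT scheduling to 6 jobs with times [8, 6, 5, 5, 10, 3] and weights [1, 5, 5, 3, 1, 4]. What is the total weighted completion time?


Compute p/w ratios and sort ascending (WSPT): [(3, 4), (5, 5), (6, 5), (5, 3), (8, 1), (10, 1)]
Compute weighted completion times:
  Job (p=3,w=4): C=3, w*C=4*3=12
  Job (p=5,w=5): C=8, w*C=5*8=40
  Job (p=6,w=5): C=14, w*C=5*14=70
  Job (p=5,w=3): C=19, w*C=3*19=57
  Job (p=8,w=1): C=27, w*C=1*27=27
  Job (p=10,w=1): C=37, w*C=1*37=37
Total weighted completion time = 243

243


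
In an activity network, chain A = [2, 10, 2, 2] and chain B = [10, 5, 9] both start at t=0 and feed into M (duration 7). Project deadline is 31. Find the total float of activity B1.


Forward pass: ES(B1) = sum of predecessors on chain B = 0
EF = ES + duration = 0 + 10 = 10
Backward pass: LF(M) = deadline = 31; LS(M) = 31 - 7 = 24
LF(B1) = LS(M) - sum(successors on chain B) = 24 - 14 = 10
LS = LF - duration = 10 - 10 = 0
Total float = LS - ES = 0 - 0 = 0

0


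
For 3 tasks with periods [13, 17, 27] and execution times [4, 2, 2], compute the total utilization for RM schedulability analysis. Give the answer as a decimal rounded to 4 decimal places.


Compute individual utilizations (exact fractions):
  Task 1: C/T = 4/13 (approx. 0.3077)
  Task 2: C/T = 2/17 (approx. 0.1176)
  Task 3: C/T = 2/27 (approx. 0.0741)
Total utilization U = 4/13 + 2/17 + 2/27 = 2980/5967
Rounded to 4 decimal places: U = 0.4994
RM (Liu & Layland) bound for 3 tasks = 0.779763; compare with U = 2980/5967 (approx. 0.499413)
U <= bound, so schedulable by RM sufficient condition.

0.4994


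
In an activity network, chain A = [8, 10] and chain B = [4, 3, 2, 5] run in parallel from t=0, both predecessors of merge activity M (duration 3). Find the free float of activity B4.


ES(B4) = sum of predecessors on chain B = 9
EF(B4) = ES + duration = 9 + 5 = 14
Successor of B4 is M. ES(M) = max(sum(A), sum(B)) = max(18, 14) = 18
Free float = ES(successor) - EF(current) = 18 - 14 = 4

4


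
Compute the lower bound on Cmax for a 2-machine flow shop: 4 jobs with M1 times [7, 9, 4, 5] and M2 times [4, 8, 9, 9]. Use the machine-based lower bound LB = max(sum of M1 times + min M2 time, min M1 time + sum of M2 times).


LB1 = sum(M1 times) + min(M2 times) = 25 + 4 = 29
LB2 = min(M1 times) + sum(M2 times) = 4 + 30 = 34
Lower bound = max(LB1, LB2) = max(29, 34) = 34

34
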